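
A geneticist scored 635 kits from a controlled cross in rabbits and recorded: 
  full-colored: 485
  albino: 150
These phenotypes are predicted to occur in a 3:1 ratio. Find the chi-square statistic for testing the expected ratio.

0.643

Expected counts for N = 635 under a 3:1 ratio (total parts = 4):
  full-colored: 635 × 3/4 = 476.25
  albino: 635 × 1/4 = 158.75
χ² = Σ (O − E)² / E
  full-colored: (485 − 476.25)² / 476.25 = 0.1608
  albino: (150 − 158.75)² / 158.75 = 0.4823
χ² = 0.1608 + 0.4823 = 0.6431 ≈ 0.643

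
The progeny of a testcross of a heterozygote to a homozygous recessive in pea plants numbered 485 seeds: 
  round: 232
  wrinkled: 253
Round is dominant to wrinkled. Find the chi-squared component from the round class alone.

A testcross of a heterozygote (Aa × aa) gives a 1:1 phenotypic ratio.
Under the 1:1 hypothesis (Σ ratio = 2, N = 485):
  round: 485 × 1/2 = 242.5
  wrinkled: 485 × 1/2 = 242.5
Contribution of round: (232 − 242.5)² / 242.5 = 0.4546

0.455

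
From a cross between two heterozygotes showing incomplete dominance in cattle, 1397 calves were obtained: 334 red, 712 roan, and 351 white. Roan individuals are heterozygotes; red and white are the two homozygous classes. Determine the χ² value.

0.936

With incomplete dominance, a heterozygote × heterozygote cross gives a 1:2:1 phenotypic ratio.
Total ratio parts = 4. Expected numbers out of 1397:
  red: 1397 × 1/4 = 349.25
  roan: 1397 × 2/4 = 698.5
  white: 1397 × 1/4 = 349.25
χ² = Σ (O − E)² / E
  red: (334 − 349.25)² / 349.25 = 0.6659
  roan: (712 − 698.5)² / 698.5 = 0.2609
  white: (351 − 349.25)² / 349.25 = 0.0088
χ² = 0.6659 + 0.2609 + 0.0088 = 0.9356 ≈ 0.936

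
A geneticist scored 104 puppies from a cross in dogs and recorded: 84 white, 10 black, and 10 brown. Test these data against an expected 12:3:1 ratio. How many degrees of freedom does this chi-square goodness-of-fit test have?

2

A goodness-of-fit test with 3 phenotype classes has df = 3 − 1 = 2.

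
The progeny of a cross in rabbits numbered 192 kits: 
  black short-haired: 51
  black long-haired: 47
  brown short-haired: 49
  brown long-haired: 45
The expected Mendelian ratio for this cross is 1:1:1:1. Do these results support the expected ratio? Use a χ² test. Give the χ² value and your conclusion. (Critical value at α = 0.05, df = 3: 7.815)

The 1:1:1:1 ratio has 4 parts, so with N = 192 the expected counts are:
  black short-haired: 192 × 1/4 = 48
  black long-haired: 192 × 1/4 = 48
  brown short-haired: 192 × 1/4 = 48
  brown long-haired: 192 × 1/4 = 48
χ² = Σ (O − E)² / E
  black short-haired: (51 − 48)² / 48 = 0.1875
  black long-haired: (47 − 48)² / 48 = 0.0208
  brown short-haired: (49 − 48)² / 48 = 0.0208
  brown long-haired: (45 − 48)² / 48 = 0.1875
χ² = 0.1875 + 0.0208 + 0.0208 + 0.1875 = 0.4166 ≈ 0.417
Degrees of freedom = 4 − 1 = 3; critical value at α = 0.05 is 7.815.
Since 0.417 < 7.815, we fail to reject the null hypothesis — the data are consistent with the 1:1:1:1 ratio.

0.417; consistent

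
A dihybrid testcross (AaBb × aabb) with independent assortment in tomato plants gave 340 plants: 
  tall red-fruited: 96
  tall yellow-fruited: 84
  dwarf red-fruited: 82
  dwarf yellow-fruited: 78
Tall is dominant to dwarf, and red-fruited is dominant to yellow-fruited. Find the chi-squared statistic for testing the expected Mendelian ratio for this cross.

A dihybrid testcross with independent assortment gives a 1:1:1:1 ratio.
Expected counts for N = 340 under a 1:1:1:1 ratio (total parts = 4):
  tall red-fruited: 340 × 1/4 = 85
  tall yellow-fruited: 340 × 1/4 = 85
  dwarf red-fruited: 340 × 1/4 = 85
  dwarf yellow-fruited: 340 × 1/4 = 85
χ² = Σ (O − E)² / E
  tall red-fruited: (96 − 85)² / 85 = 1.4235
  tall yellow-fruited: (84 − 85)² / 85 = 0.0118
  dwarf red-fruited: (82 − 85)² / 85 = 0.1059
  dwarf yellow-fruited: (78 − 85)² / 85 = 0.5765
χ² = 1.4235 + 0.0118 + 0.1059 + 0.5765 = 2.1177 ≈ 2.118

2.118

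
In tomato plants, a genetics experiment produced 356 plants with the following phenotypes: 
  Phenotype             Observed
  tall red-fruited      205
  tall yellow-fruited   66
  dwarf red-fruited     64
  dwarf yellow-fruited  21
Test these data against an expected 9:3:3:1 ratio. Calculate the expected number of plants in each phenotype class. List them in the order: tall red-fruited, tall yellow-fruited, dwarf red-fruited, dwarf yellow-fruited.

Expected counts for N = 356 under a 9:3:3:1 ratio (total parts = 16):
  tall red-fruited: 356 × 9/16 = 200.25
  tall yellow-fruited: 356 × 3/16 = 66.75
  dwarf red-fruited: 356 × 3/16 = 66.75
  dwarf yellow-fruited: 356 × 1/16 = 22.25

200.25, 66.75, 66.75, 22.25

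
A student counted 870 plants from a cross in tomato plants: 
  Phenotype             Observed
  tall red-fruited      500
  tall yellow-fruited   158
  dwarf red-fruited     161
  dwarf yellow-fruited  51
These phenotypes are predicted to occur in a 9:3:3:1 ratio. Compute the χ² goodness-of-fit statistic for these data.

The 9:3:3:1 ratio has 16 parts, so with N = 870 the expected counts are:
  tall red-fruited: 870 × 9/16 = 489.375
  tall yellow-fruited: 870 × 3/16 = 163.125
  dwarf red-fruited: 870 × 3/16 = 163.125
  dwarf yellow-fruited: 870 × 1/16 = 54.375
χ² = Σ (O − E)² / E
  tall red-fruited: (500 − 489.375)² / 489.375 = 0.2307
  tall yellow-fruited: (158 − 163.125)² / 163.125 = 0.1610
  dwarf red-fruited: (161 − 163.125)² / 163.125 = 0.0277
  dwarf yellow-fruited: (51 − 54.375)² / 54.375 = 0.2095
χ² = 0.2307 + 0.1610 + 0.0277 + 0.2095 = 0.6289 ≈ 0.629

0.629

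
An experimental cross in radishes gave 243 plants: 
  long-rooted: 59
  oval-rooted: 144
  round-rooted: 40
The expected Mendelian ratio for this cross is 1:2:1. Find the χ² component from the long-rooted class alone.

Expected counts for N = 243 under a 1:2:1 ratio (total parts = 4):
  long-rooted: 243 × 1/4 = 60.75
  oval-rooted: 243 × 2/4 = 121.5
  round-rooted: 243 × 1/4 = 60.75
Contribution of long-rooted: (59 − 60.75)² / 60.75 = 0.0504

0.050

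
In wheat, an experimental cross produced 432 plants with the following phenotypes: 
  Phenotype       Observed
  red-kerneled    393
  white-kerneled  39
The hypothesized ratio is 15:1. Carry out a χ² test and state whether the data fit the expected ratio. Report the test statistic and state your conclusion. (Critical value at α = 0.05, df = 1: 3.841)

5.689; not consistent

Expected counts for N = 432 under a 15:1 ratio (total parts = 16):
  red-kerneled: 432 × 15/16 = 405
  white-kerneled: 432 × 1/16 = 27
χ² = Σ (O − E)² / E
  red-kerneled: (393 − 405)² / 405 = 0.3556
  white-kerneled: (39 − 27)² / 27 = 5.3333
χ² = 0.3556 + 5.3333 = 5.6889 ≈ 5.689
Degrees of freedom = 2 − 1 = 1; critical value at α = 0.05 is 3.841.
Since 5.689 > 3.841, we reject the null hypothesis — the data do not fit the 15:1 ratio.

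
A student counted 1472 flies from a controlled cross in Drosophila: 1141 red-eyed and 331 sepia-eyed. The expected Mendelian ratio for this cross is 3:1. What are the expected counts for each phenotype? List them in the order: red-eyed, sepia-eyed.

Total ratio parts = 4. Expected numbers out of 1472:
  red-eyed: 1472 × 3/4 = 1104
  sepia-eyed: 1472 × 1/4 = 368

1104, 368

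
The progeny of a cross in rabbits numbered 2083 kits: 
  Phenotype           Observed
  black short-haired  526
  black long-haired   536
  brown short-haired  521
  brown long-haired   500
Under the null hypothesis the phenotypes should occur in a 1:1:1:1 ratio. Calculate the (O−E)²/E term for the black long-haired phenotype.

The 1:1:1:1 ratio has 4 parts, so with N = 2083 the expected counts are:
  black short-haired: 2083 × 1/4 = 520.75
  black long-haired: 2083 × 1/4 = 520.75
  brown short-haired: 2083 × 1/4 = 520.75
  brown long-haired: 2083 × 1/4 = 520.75
Contribution of black long-haired: (536 − 520.75)² / 520.75 = 0.4466

0.447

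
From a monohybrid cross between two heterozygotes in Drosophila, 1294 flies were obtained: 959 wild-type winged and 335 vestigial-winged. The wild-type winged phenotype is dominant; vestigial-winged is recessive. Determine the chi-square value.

For a monohybrid cross between heterozygotes with complete dominance, the expected phenotypic ratio is 3:1.
The 3:1 ratio has 4 parts, so with N = 1294 the expected counts are:
  wild-type winged: 1294 × 3/4 = 970.5
  vestigial-winged: 1294 × 1/4 = 323.5
χ² = Σ (O − E)² / E
  wild-type winged: (959 − 970.5)² / 970.5 = 0.1363
  vestigial-winged: (335 − 323.5)² / 323.5 = 0.4088
χ² = 0.1363 + 0.4088 = 0.5451 ≈ 0.545

0.545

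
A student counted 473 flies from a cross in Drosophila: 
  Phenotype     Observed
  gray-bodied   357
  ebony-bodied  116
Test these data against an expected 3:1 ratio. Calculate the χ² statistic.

Under the 3:1 hypothesis (Σ ratio = 4, N = 473):
  gray-bodied: 473 × 3/4 = 354.75
  ebony-bodied: 473 × 1/4 = 118.25
χ² = Σ (O − E)² / E
  gray-bodied: (357 − 354.75)² / 354.75 = 0.0143
  ebony-bodied: (116 − 118.25)² / 118.25 = 0.0428
χ² = 0.0143 + 0.0428 = 0.0571 ≈ 0.057

0.057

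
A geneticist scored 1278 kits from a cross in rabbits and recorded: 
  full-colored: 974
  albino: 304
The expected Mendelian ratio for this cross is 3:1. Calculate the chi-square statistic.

1.003

Total ratio parts = 4. Expected numbers out of 1278:
  full-colored: 1278 × 3/4 = 958.5
  albino: 1278 × 1/4 = 319.5
χ² = Σ (O − E)² / E
  full-colored: (974 − 958.5)² / 958.5 = 0.2507
  albino: (304 − 319.5)² / 319.5 = 0.7520
χ² = 0.2507 + 0.7520 = 1.0027 ≈ 1.003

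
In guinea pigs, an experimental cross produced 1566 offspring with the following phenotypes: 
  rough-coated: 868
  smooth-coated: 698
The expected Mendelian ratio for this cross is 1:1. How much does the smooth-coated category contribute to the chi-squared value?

Expected counts for N = 1566 under a 1:1 ratio (total parts = 2):
  rough-coated: 1566 × 1/2 = 783
  smooth-coated: 1566 × 1/2 = 783
Contribution of smooth-coated: (698 − 783)² / 783 = 9.2273

9.227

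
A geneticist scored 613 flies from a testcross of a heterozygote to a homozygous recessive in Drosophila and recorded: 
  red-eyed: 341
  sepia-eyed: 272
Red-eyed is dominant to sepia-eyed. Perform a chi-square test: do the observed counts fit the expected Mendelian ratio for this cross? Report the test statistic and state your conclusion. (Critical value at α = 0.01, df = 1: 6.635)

A testcross of a heterozygote (Aa × aa) gives a 1:1 phenotypic ratio.
The 1:1 ratio has 2 parts, so with N = 613 the expected counts are:
  red-eyed: 613 × 1/2 = 306.5
  sepia-eyed: 613 × 1/2 = 306.5
χ² = Σ (O − E)² / E
  red-eyed: (341 − 306.5)² / 306.5 = 3.8834
  sepia-eyed: (272 − 306.5)² / 306.5 = 3.8834
χ² = 3.8834 + 3.8834 = 7.7668 ≈ 7.767
Degrees of freedom = 2 − 1 = 1; critical value at α = 0.01 is 6.635.
Since 7.767 > 6.635, we reject the null hypothesis — the data do not fit the 1:1 ratio.

7.767; not consistent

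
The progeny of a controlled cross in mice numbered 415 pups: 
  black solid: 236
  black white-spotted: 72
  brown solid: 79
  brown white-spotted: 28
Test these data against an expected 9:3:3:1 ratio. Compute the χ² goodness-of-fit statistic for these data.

0.644

Expected counts for N = 415 under a 9:3:3:1 ratio (total parts = 16):
  black solid: 415 × 9/16 = 233.4375
  black white-spotted: 415 × 3/16 = 77.8125
  brown solid: 415 × 3/16 = 77.8125
  brown white-spotted: 415 × 1/16 = 25.9375
χ² = Σ (O − E)² / E
  black solid: (236 − 233.4375)² / 233.4375 = 0.0281
  black white-spotted: (72 − 77.8125)² / 77.8125 = 0.4342
  brown solid: (79 − 77.8125)² / 77.8125 = 0.0181
  brown white-spotted: (28 − 25.9375)² / 25.9375 = 0.1640
χ² = 0.0281 + 0.4342 + 0.0181 + 0.1640 = 0.6444 ≈ 0.644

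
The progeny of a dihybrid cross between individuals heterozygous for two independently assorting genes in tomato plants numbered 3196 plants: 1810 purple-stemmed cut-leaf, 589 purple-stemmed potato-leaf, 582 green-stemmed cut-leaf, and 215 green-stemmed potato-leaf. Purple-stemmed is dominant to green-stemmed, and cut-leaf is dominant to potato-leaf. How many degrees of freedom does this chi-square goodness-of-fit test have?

3

A dihybrid F₂ with independent assortment and complete dominance at both loci gives a 9:3:3:1 phenotypic ratio.
A goodness-of-fit test with 4 phenotype classes has df = 4 − 1 = 3.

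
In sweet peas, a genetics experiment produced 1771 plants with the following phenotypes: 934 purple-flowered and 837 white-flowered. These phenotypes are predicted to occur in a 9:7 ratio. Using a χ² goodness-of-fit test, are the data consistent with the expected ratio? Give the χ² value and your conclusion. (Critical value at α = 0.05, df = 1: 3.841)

8.873; not consistent

The 9:7 ratio has 16 parts, so with N = 1771 the expected counts are:
  purple-flowered: 1771 × 9/16 = 996.1875
  white-flowered: 1771 × 7/16 = 774.8125
χ² = Σ (O − E)² / E
  purple-flowered: (934 − 996.1875)² / 996.1875 = 3.8821
  white-flowered: (837 − 774.8125)² / 774.8125 = 4.9913
χ² = 3.8821 + 4.9913 = 8.8734 ≈ 8.873
Degrees of freedom = 2 − 1 = 1; critical value at α = 0.05 is 3.841.
Since 8.873 > 3.841, we reject the null hypothesis — the data do not fit the 9:7 ratio.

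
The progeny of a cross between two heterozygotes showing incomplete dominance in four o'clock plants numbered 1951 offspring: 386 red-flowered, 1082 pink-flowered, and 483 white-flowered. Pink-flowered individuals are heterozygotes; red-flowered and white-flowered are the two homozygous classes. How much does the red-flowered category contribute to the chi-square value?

With incomplete dominance, a heterozygote × heterozygote cross gives a 1:2:1 phenotypic ratio.
Under the 1:2:1 hypothesis (Σ ratio = 4, N = 1951):
  red-flowered: 1951 × 1/4 = 487.75
  pink-flowered: 1951 × 2/4 = 975.5
  white-flowered: 1951 × 1/4 = 487.75
Contribution of red-flowered: (386 − 487.75)² / 487.75 = 21.2262

21.226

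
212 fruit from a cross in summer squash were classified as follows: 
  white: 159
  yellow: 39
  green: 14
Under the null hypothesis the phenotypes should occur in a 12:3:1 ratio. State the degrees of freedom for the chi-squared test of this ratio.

A goodness-of-fit test with 3 phenotype classes has df = 3 − 1 = 2.

2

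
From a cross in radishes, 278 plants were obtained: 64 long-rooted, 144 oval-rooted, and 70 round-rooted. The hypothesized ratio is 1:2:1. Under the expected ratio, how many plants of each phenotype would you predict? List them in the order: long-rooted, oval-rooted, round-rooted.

Under the 1:2:1 hypothesis (Σ ratio = 4, N = 278):
  long-rooted: 278 × 1/4 = 69.5
  oval-rooted: 278 × 2/4 = 139
  round-rooted: 278 × 1/4 = 69.5

69.5, 139, 69.5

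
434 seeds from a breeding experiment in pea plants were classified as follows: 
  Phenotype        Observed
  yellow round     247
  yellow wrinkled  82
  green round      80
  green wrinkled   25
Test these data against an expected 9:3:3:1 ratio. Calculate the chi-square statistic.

0.228

Total ratio parts = 16. Expected numbers out of 434:
  yellow round: 434 × 9/16 = 244.125
  yellow wrinkled: 434 × 3/16 = 81.375
  green round: 434 × 3/16 = 81.375
  green wrinkled: 434 × 1/16 = 27.125
χ² = Σ (O − E)² / E
  yellow round: (247 − 244.125)² / 244.125 = 0.0339
  yellow wrinkled: (82 − 81.375)² / 81.375 = 0.0048
  green round: (80 − 81.375)² / 81.375 = 0.0232
  green wrinkled: (25 − 27.125)² / 27.125 = 0.1665
χ² = 0.0339 + 0.0048 + 0.0232 + 0.1665 = 0.2284 ≈ 0.228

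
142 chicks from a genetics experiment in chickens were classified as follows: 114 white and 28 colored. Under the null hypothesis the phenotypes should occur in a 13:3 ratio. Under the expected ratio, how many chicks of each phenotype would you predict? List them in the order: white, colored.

115.375, 26.625

Expected counts for N = 142 under a 13:3 ratio (total parts = 16):
  white: 142 × 13/16 = 115.375
  colored: 142 × 3/16 = 26.625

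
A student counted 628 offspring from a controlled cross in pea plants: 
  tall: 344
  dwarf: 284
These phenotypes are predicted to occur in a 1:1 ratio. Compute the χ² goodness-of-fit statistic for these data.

Under the 1:1 hypothesis (Σ ratio = 2, N = 628):
  tall: 628 × 1/2 = 314
  dwarf: 628 × 1/2 = 314
χ² = Σ (O − E)² / E
  tall: (344 − 314)² / 314 = 2.8662
  dwarf: (284 − 314)² / 314 = 2.8662
χ² = 2.8662 + 2.8662 = 5.7324 ≈ 5.732

5.732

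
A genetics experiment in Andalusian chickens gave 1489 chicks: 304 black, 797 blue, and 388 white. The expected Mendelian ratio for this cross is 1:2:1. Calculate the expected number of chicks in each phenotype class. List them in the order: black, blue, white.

Total ratio parts = 4. Expected numbers out of 1489:
  black: 1489 × 1/4 = 372.25
  blue: 1489 × 2/4 = 744.5
  white: 1489 × 1/4 = 372.25

372.25, 744.5, 372.25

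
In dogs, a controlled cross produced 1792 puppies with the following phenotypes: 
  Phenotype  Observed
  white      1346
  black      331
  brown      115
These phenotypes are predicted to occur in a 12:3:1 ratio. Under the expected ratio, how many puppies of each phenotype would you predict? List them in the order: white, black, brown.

1344, 336, 112

The 12:3:1 ratio has 16 parts, so with N = 1792 the expected counts are:
  white: 1792 × 12/16 = 1344
  black: 1792 × 3/16 = 336
  brown: 1792 × 1/16 = 112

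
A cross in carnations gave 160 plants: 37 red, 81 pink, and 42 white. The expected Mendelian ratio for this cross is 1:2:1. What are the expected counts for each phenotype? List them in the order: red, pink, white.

Total ratio parts = 4. Expected numbers out of 160:
  red: 160 × 1/4 = 40
  pink: 160 × 2/4 = 80
  white: 160 × 1/4 = 40

40, 80, 40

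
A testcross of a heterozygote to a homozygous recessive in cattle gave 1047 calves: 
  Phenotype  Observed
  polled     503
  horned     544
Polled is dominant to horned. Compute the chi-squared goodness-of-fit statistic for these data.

A testcross of a heterozygote (Aa × aa) gives a 1:1 phenotypic ratio.
Expected counts for N = 1047 under a 1:1 ratio (total parts = 2):
  polled: 1047 × 1/2 = 523.5
  horned: 1047 × 1/2 = 523.5
χ² = Σ (O − E)² / E
  polled: (503 − 523.5)² / 523.5 = 0.8028
  horned: (544 − 523.5)² / 523.5 = 0.8028
χ² = 0.8028 + 0.8028 = 1.6056 ≈ 1.606

1.606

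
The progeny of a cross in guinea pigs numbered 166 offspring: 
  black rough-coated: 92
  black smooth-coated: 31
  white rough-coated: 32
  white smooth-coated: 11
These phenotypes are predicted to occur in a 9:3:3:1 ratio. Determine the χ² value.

0.083

The 9:3:3:1 ratio has 16 parts, so with N = 166 the expected counts are:
  black rough-coated: 166 × 9/16 = 93.375
  black smooth-coated: 166 × 3/16 = 31.125
  white rough-coated: 166 × 3/16 = 31.125
  white smooth-coated: 166 × 1/16 = 10.375
χ² = Σ (O − E)² / E
  black rough-coated: (92 − 93.375)² / 93.375 = 0.0202
  black smooth-coated: (31 − 31.125)² / 31.125 = 0.0005
  white rough-coated: (32 − 31.125)² / 31.125 = 0.0246
  white smooth-coated: (11 − 10.375)² / 10.375 = 0.0377
χ² = 0.0202 + 0.0005 + 0.0246 + 0.0377 = 0.083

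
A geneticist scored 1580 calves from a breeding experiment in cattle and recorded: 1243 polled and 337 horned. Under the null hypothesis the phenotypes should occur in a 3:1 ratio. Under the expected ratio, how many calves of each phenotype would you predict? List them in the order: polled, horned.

Total ratio parts = 4. Expected numbers out of 1580:
  polled: 1580 × 3/4 = 1185
  horned: 1580 × 1/4 = 395

1185, 395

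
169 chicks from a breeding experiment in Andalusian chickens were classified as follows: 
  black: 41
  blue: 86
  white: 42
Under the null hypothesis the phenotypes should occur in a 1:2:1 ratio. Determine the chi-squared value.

Under the 1:2:1 hypothesis (Σ ratio = 4, N = 169):
  black: 169 × 1/4 = 42.25
  blue: 169 × 2/4 = 84.5
  white: 169 × 1/4 = 42.25
χ² = Σ (O − E)² / E
  black: (41 − 42.25)² / 42.25 = 0.0370
  blue: (86 − 84.5)² / 84.5 = 0.0266
  white: (42 − 42.25)² / 42.25 = 0.0015
χ² = 0.0370 + 0.0266 + 0.0015 = 0.0651 ≈ 0.065

0.065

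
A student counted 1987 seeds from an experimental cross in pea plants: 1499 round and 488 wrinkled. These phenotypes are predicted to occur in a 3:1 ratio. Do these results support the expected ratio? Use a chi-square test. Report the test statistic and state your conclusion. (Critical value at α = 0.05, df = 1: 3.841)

0.206; consistent

Expected counts for N = 1987 under a 3:1 ratio (total parts = 4):
  round: 1987 × 3/4 = 1490.25
  wrinkled: 1987 × 1/4 = 496.75
χ² = Σ (O − E)² / E
  round: (1499 − 1490.25)² / 1490.25 = 0.0514
  wrinkled: (488 − 496.75)² / 496.75 = 0.1541
χ² = 0.0514 + 0.1541 = 0.2055 ≈ 0.206
Degrees of freedom = 2 − 1 = 1; critical value at α = 0.05 is 3.841.
Since 0.206 < 3.841, we fail to reject the null hypothesis — the data are consistent with the 3:1 ratio.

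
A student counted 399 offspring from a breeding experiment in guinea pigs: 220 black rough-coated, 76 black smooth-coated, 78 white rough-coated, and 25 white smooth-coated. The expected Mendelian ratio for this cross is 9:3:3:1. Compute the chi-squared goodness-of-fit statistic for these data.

Under the 9:3:3:1 hypothesis (Σ ratio = 16, N = 399):
  black rough-coated: 399 × 9/16 = 224.4375
  black smooth-coated: 399 × 3/16 = 74.8125
  white rough-coated: 399 × 3/16 = 74.8125
  white smooth-coated: 399 × 1/16 = 24.9375
χ² = Σ (O − E)² / E
  black rough-coated: (220 − 224.4375)² / 224.4375 = 0.0877
  black smooth-coated: (76 − 74.8125)² / 74.8125 = 0.0188
  white rough-coated: (78 − 74.8125)² / 74.8125 = 0.1358
  white smooth-coated: (25 − 24.9375)² / 24.9375 = 0.0002
χ² = 0.0877 + 0.0188 + 0.1358 + 0.0002 = 0.2425 ≈ 0.243

0.243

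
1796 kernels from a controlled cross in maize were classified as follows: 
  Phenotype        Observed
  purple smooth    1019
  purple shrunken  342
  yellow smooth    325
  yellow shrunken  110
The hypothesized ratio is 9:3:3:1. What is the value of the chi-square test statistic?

0.613

Expected counts for N = 1796 under a 9:3:3:1 ratio (total parts = 16):
  purple smooth: 1796 × 9/16 = 1010.25
  purple shrunken: 1796 × 3/16 = 336.75
  yellow smooth: 1796 × 3/16 = 336.75
  yellow shrunken: 1796 × 1/16 = 112.25
χ² = Σ (O − E)² / E
  purple smooth: (1019 − 1010.25)² / 1010.25 = 0.0758
  purple shrunken: (342 − 336.75)² / 336.75 = 0.0818
  yellow smooth: (325 − 336.75)² / 336.75 = 0.4100
  yellow shrunken: (110 − 112.25)² / 112.25 = 0.0451
χ² = 0.0758 + 0.0818 + 0.4100 + 0.0451 = 0.6127 ≈ 0.613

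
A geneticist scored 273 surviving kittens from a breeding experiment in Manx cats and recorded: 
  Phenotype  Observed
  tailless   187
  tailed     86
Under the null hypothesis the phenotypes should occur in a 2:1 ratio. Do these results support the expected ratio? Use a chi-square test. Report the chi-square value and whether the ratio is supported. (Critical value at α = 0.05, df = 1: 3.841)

0.412; consistent

The 2:1 ratio has 3 parts, so with N = 273 the expected counts are:
  tailless: 273 × 2/3 = 182
  tailed: 273 × 1/3 = 91
χ² = Σ (O − E)² / E
  tailless: (187 − 182)² / 182 = 0.1374
  tailed: (86 − 91)² / 91 = 0.2747
χ² = 0.1374 + 0.2747 = 0.4121 ≈ 0.412
Degrees of freedom = 2 − 1 = 1; critical value at α = 0.05 is 3.841.
Since 0.412 < 3.841, we fail to reject the null hypothesis — the data are consistent with the 2:1 ratio.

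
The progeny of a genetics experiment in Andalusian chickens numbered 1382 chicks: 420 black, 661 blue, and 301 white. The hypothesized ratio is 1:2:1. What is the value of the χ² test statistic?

Total ratio parts = 4. Expected numbers out of 1382:
  black: 1382 × 1/4 = 345.5
  blue: 1382 × 2/4 = 691
  white: 1382 × 1/4 = 345.5
χ² = Σ (O − E)² / E
  black: (420 − 345.5)² / 345.5 = 16.0644
  blue: (661 − 691)² / 691 = 1.3025
  white: (301 − 345.5)² / 345.5 = 5.7315
χ² = 16.0644 + 1.3025 + 5.7315 = 23.0984 ≈ 23.098

23.098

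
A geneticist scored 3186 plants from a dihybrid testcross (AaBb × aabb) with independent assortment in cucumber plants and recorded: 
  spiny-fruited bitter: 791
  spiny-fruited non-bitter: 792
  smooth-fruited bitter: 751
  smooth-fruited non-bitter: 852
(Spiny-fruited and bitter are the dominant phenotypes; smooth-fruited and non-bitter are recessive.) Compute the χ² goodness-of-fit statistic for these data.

6.530

A dihybrid testcross with independent assortment gives a 1:1:1:1 ratio.
The 1:1:1:1 ratio has 4 parts, so with N = 3186 the expected counts are:
  spiny-fruited bitter: 3186 × 1/4 = 796.5
  spiny-fruited non-bitter: 3186 × 1/4 = 796.5
  smooth-fruited bitter: 3186 × 1/4 = 796.5
  smooth-fruited non-bitter: 3186 × 1/4 = 796.5
χ² = Σ (O − E)² / E
  spiny-fruited bitter: (791 − 796.5)² / 796.5 = 0.0380
  spiny-fruited non-bitter: (792 − 796.5)² / 796.5 = 0.0254
  smooth-fruited bitter: (751 − 796.5)² / 796.5 = 2.5992
  smooth-fruited non-bitter: (852 − 796.5)² / 796.5 = 3.8672
χ² = 0.0380 + 0.0254 + 2.5992 + 3.8672 = 6.5298 ≈ 6.530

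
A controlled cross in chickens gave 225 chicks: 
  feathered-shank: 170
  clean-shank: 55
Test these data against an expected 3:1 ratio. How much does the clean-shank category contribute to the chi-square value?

Total ratio parts = 4. Expected numbers out of 225:
  feathered-shank: 225 × 3/4 = 168.75
  clean-shank: 225 × 1/4 = 56.25
Contribution of clean-shank: (55 − 56.25)² / 56.25 = 0.0278

0.028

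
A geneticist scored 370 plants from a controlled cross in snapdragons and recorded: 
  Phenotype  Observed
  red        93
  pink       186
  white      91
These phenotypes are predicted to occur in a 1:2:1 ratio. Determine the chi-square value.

0.032

Under the 1:2:1 hypothesis (Σ ratio = 4, N = 370):
  red: 370 × 1/4 = 92.5
  pink: 370 × 2/4 = 185
  white: 370 × 1/4 = 92.5
χ² = Σ (O − E)² / E
  red: (93 − 92.5)² / 92.5 = 0.0027
  pink: (186 − 185)² / 185 = 0.0054
  white: (91 − 92.5)² / 92.5 = 0.0243
χ² = 0.0027 + 0.0054 + 0.0243 = 0.0324 ≈ 0.032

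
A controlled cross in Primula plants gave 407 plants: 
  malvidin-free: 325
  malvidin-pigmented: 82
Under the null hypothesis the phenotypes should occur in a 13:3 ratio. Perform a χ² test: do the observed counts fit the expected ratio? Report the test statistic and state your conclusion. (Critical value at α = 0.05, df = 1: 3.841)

Expected counts for N = 407 under a 13:3 ratio (total parts = 16):
  malvidin-free: 407 × 13/16 = 330.6875
  malvidin-pigmented: 407 × 3/16 = 76.3125
χ² = Σ (O − E)² / E
  malvidin-free: (325 − 330.6875)² / 330.6875 = 0.0978
  malvidin-pigmented: (82 − 76.3125)² / 76.3125 = 0.4239
χ² = 0.0978 + 0.4239 = 0.5217 ≈ 0.522
Degrees of freedom = 2 − 1 = 1; critical value at α = 0.05 is 3.841.
Since 0.522 < 3.841, we fail to reject the null hypothesis — the data are consistent with the 13:3 ratio.

0.522; consistent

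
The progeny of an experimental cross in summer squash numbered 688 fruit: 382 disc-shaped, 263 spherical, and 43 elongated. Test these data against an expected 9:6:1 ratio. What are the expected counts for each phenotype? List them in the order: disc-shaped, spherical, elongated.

Under the 9:6:1 hypothesis (Σ ratio = 16, N = 688):
  disc-shaped: 688 × 9/16 = 387
  spherical: 688 × 6/16 = 258
  elongated: 688 × 1/16 = 43

387, 258, 43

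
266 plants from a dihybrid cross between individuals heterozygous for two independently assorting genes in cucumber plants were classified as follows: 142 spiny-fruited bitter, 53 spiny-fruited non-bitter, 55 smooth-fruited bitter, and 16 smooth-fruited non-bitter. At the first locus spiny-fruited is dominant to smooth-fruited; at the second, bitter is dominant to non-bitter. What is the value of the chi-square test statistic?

A dihybrid F₂ with independent assortment and complete dominance at both loci gives a 9:3:3:1 phenotypic ratio.
Total ratio parts = 16. Expected numbers out of 266:
  spiny-fruited bitter: 266 × 9/16 = 149.625
  spiny-fruited non-bitter: 266 × 3/16 = 49.875
  smooth-fruited bitter: 266 × 3/16 = 49.875
  smooth-fruited non-bitter: 266 × 1/16 = 16.625
χ² = Σ (O − E)² / E
  spiny-fruited bitter: (142 − 149.625)² / 149.625 = 0.3886
  spiny-fruited non-bitter: (53 − 49.875)² / 49.875 = 0.1958
  smooth-fruited bitter: (55 − 49.875)² / 49.875 = 0.5266
  smooth-fruited non-bitter: (16 − 16.625)² / 16.625 = 0.0235
χ² = 0.3886 + 0.1958 + 0.5266 + 0.0235 = 1.1345 ≈ 1.135

1.135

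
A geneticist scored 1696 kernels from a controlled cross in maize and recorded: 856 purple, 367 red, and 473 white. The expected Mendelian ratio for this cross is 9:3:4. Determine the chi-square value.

23.280

Expected counts for N = 1696 under a 9:3:4 ratio (total parts = 16):
  purple: 1696 × 9/16 = 954
  red: 1696 × 3/16 = 318
  white: 1696 × 4/16 = 424
χ² = Σ (O − E)² / E
  purple: (856 − 954)² / 954 = 10.0671
  red: (367 − 318)² / 318 = 7.5503
  white: (473 − 424)² / 424 = 5.6627
χ² = 10.0671 + 7.5503 + 5.6627 = 23.2801 ≈ 23.280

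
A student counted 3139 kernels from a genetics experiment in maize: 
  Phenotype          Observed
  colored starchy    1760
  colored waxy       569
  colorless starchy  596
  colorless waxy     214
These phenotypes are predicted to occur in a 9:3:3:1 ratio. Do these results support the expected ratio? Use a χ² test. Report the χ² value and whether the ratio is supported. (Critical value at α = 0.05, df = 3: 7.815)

2.380; consistent

The 9:3:3:1 ratio has 16 parts, so with N = 3139 the expected counts are:
  colored starchy: 3139 × 9/16 = 1765.6875
  colored waxy: 3139 × 3/16 = 588.5625
  colorless starchy: 3139 × 3/16 = 588.5625
  colorless waxy: 3139 × 1/16 = 196.1875
χ² = Σ (O − E)² / E
  colored starchy: (1760 − 1765.6875)² / 1765.6875 = 0.0183
  colored waxy: (569 − 588.5625)² / 588.5625 = 0.6502
  colorless starchy: (596 − 588.5625)² / 588.5625 = 0.0940
  colorless waxy: (214 − 196.1875)² / 196.1875 = 1.6173
χ² = 0.0183 + 0.6502 + 0.0940 + 1.6173 = 2.3798 ≈ 2.380
Degrees of freedom = 4 − 1 = 3; critical value at α = 0.05 is 7.815.
Since 2.380 < 7.815, we fail to reject the null hypothesis — the data are consistent with the 9:3:3:1 ratio.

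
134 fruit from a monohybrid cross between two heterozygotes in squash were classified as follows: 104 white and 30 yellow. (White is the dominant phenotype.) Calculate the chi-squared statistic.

0.488

For a monohybrid cross between heterozygotes with complete dominance, the expected phenotypic ratio is 3:1.
The 3:1 ratio has 4 parts, so with N = 134 the expected counts are:
  white: 134 × 3/4 = 100.5
  yellow: 134 × 1/4 = 33.5
χ² = Σ (O − E)² / E
  white: (104 − 100.5)² / 100.5 = 0.1219
  yellow: (30 − 33.5)² / 33.5 = 0.3657
χ² = 0.1219 + 0.3657 = 0.4876 ≈ 0.488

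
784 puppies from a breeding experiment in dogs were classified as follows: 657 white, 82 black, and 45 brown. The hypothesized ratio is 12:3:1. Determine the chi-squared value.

37.165

The 12:3:1 ratio has 16 parts, so with N = 784 the expected counts are:
  white: 784 × 12/16 = 588
  black: 784 × 3/16 = 147
  brown: 784 × 1/16 = 49
χ² = Σ (O − E)² / E
  white: (657 − 588)² / 588 = 8.0969
  black: (82 − 147)² / 147 = 28.7415
  brown: (45 − 49)² / 49 = 0.3265
χ² = 8.0969 + 28.7415 + 0.3265 = 37.1649 ≈ 37.165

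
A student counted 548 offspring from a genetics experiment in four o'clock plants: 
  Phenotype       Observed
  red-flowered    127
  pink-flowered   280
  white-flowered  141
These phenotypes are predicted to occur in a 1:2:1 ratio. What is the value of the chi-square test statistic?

The 1:2:1 ratio has 4 parts, so with N = 548 the expected counts are:
  red-flowered: 548 × 1/4 = 137
  pink-flowered: 548 × 2/4 = 274
  white-flowered: 548 × 1/4 = 137
χ² = Σ (O − E)² / E
  red-flowered: (127 − 137)² / 137 = 0.7299
  pink-flowered: (280 − 274)² / 274 = 0.1314
  white-flowered: (141 − 137)² / 137 = 0.1168
χ² = 0.7299 + 0.1314 + 0.1168 = 0.9781 ≈ 0.978

0.978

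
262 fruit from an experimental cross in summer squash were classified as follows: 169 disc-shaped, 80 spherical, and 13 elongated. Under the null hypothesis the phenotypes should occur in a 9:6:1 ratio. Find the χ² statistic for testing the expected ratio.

Expected counts for N = 262 under a 9:6:1 ratio (total parts = 16):
  disc-shaped: 262 × 9/16 = 147.375
  spherical: 262 × 6/16 = 98.25
  elongated: 262 × 1/16 = 16.375
χ² = Σ (O − E)² / E
  disc-shaped: (169 − 147.375)² / 147.375 = 3.1731
  spherical: (80 − 98.25)² / 98.25 = 3.3899
  elongated: (13 − 16.375)² / 16.375 = 0.6956
χ² = 3.1731 + 3.3899 + 0.6956 = 7.2586 ≈ 7.259

7.259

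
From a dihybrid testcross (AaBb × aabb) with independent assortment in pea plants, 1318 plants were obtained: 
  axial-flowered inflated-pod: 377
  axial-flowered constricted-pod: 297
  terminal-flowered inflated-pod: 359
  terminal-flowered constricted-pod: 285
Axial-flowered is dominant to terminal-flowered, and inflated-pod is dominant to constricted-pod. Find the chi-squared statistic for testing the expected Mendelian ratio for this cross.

18.704

A dihybrid testcross with independent assortment gives a 1:1:1:1 ratio.
The 1:1:1:1 ratio has 4 parts, so with N = 1318 the expected counts are:
  axial-flowered inflated-pod: 1318 × 1/4 = 329.5
  axial-flowered constricted-pod: 1318 × 1/4 = 329.5
  terminal-flowered inflated-pod: 1318 × 1/4 = 329.5
  terminal-flowered constricted-pod: 1318 × 1/4 = 329.5
χ² = Σ (O − E)² / E
  axial-flowered inflated-pod: (377 − 329.5)² / 329.5 = 6.8475
  axial-flowered constricted-pod: (297 − 329.5)² / 329.5 = 3.2056
  terminal-flowered inflated-pod: (359 − 329.5)² / 329.5 = 2.6411
  terminal-flowered constricted-pod: (285 − 329.5)² / 329.5 = 6.0099
χ² = 6.8475 + 3.2056 + 2.6411 + 6.0099 = 18.7041 ≈ 18.704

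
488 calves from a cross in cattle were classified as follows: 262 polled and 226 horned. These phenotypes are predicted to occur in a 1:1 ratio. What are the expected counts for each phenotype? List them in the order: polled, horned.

The 1:1 ratio has 2 parts, so with N = 488 the expected counts are:
  polled: 488 × 1/2 = 244
  horned: 488 × 1/2 = 244

244, 244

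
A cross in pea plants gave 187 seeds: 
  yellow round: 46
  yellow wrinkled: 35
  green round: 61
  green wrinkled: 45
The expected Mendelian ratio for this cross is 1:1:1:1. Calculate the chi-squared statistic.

Under the 1:1:1:1 hypothesis (Σ ratio = 4, N = 187):
  yellow round: 187 × 1/4 = 46.75
  yellow wrinkled: 187 × 1/4 = 46.75
  green round: 187 × 1/4 = 46.75
  green wrinkled: 187 × 1/4 = 46.75
χ² = Σ (O − E)² / E
  yellow round: (46 − 46.75)² / 46.75 = 0.0120
  yellow wrinkled: (35 − 46.75)² / 46.75 = 2.9532
  green round: (61 − 46.75)² / 46.75 = 4.3436
  green wrinkled: (45 − 46.75)² / 46.75 = 0.0655
χ² = 0.0120 + 2.9532 + 4.3436 + 0.0655 = 7.3743 ≈ 7.374

7.374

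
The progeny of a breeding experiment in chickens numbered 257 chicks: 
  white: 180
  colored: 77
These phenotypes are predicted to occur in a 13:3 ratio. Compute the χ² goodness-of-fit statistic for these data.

21.203

Expected counts for N = 257 under a 13:3 ratio (total parts = 16):
  white: 257 × 13/16 = 208.8125
  colored: 257 × 3/16 = 48.1875
χ² = Σ (O − E)² / E
  white: (180 − 208.8125)² / 208.8125 = 3.9756
  colored: (77 − 48.1875)² / 48.1875 = 17.2277
χ² = 3.9756 + 17.2277 = 21.2033 ≈ 21.203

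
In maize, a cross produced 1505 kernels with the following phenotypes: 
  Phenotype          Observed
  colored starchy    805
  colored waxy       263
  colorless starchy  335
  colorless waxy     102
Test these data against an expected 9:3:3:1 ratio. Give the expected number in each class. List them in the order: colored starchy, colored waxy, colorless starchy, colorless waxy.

Under the 9:3:3:1 hypothesis (Σ ratio = 16, N = 1505):
  colored starchy: 1505 × 9/16 = 846.5625
  colored waxy: 1505 × 3/16 = 282.1875
  colorless starchy: 1505 × 3/16 = 282.1875
  colorless waxy: 1505 × 1/16 = 94.0625

846.5625, 282.1875, 282.1875, 94.0625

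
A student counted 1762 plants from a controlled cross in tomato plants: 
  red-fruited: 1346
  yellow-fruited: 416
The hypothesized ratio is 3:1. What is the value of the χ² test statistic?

1.817

Total ratio parts = 4. Expected numbers out of 1762:
  red-fruited: 1762 × 3/4 = 1321.5
  yellow-fruited: 1762 × 1/4 = 440.5
χ² = Σ (O − E)² / E
  red-fruited: (1346 − 1321.5)² / 1321.5 = 0.4542
  yellow-fruited: (416 − 440.5)² / 440.5 = 1.3627
χ² = 0.4542 + 1.3627 = 1.8169 ≈ 1.817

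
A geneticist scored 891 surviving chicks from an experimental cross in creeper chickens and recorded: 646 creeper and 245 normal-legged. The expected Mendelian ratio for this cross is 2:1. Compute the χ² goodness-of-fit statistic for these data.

13.657

Expected counts for N = 891 under a 2:1 ratio (total parts = 3):
  creeper: 891 × 2/3 = 594
  normal-legged: 891 × 1/3 = 297
χ² = Σ (O − E)² / E
  creeper: (646 − 594)² / 594 = 4.5522
  normal-legged: (245 − 297)² / 297 = 9.1044
χ² = 4.5522 + 9.1044 = 13.6566 ≈ 13.657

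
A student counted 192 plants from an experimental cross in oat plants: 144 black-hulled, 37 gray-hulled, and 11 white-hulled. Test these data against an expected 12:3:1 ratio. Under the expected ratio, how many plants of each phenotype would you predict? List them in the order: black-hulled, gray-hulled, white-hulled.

Expected counts for N = 192 under a 12:3:1 ratio (total parts = 16):
  black-hulled: 192 × 12/16 = 144
  gray-hulled: 192 × 3/16 = 36
  white-hulled: 192 × 1/16 = 12

144, 36, 12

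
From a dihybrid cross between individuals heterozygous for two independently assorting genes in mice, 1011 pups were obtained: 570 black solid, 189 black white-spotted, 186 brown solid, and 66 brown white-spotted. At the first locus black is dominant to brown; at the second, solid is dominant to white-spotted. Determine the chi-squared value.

0.197

A dihybrid F₂ with independent assortment and complete dominance at both loci gives a 9:3:3:1 phenotypic ratio.
Total ratio parts = 16. Expected numbers out of 1011:
  black solid: 1011 × 9/16 = 568.6875
  black white-spotted: 1011 × 3/16 = 189.5625
  brown solid: 1011 × 3/16 = 189.5625
  brown white-spotted: 1011 × 1/16 = 63.1875
χ² = Σ (O − E)² / E
  black solid: (570 − 568.6875)² / 568.6875 = 0.0030
  black white-spotted: (189 − 189.5625)² / 189.5625 = 0.0017
  brown solid: (186 − 189.5625)² / 189.5625 = 0.0670
  brown white-spotted: (66 − 63.1875)² / 63.1875 = 0.1252
χ² = 0.0030 + 0.0017 + 0.0670 + 0.1252 = 0.1969 ≈ 0.197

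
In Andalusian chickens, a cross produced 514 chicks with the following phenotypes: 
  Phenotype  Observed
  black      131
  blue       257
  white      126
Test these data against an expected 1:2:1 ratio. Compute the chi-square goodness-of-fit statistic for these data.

0.097

Under the 1:2:1 hypothesis (Σ ratio = 4, N = 514):
  black: 514 × 1/4 = 128.5
  blue: 514 × 2/4 = 257
  white: 514 × 1/4 = 128.5
χ² = Σ (O − E)² / E
  black: (131 − 128.5)² / 128.5 = 0.0486
  blue: (257 − 257)² / 257 = 0.0000
  white: (126 − 128.5)² / 128.5 = 0.0486
χ² = 0.0486 + 0.0000 + 0.0486 = 0.0972 ≈ 0.097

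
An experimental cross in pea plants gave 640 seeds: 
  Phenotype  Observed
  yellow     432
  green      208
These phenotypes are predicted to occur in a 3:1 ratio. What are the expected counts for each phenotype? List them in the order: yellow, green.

Expected counts for N = 640 under a 3:1 ratio (total parts = 4):
  yellow: 640 × 3/4 = 480
  green: 640 × 1/4 = 160

480, 160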